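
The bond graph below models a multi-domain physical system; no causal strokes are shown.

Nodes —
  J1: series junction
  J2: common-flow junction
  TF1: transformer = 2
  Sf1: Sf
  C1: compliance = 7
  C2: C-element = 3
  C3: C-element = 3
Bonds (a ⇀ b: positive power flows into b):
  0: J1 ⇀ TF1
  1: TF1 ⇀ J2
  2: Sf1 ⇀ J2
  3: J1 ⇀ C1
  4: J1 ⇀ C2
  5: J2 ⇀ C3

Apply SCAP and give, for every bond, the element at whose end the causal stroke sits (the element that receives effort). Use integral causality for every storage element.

b0 |TF1
b1 |J2
b2 |Sf1
b3 |J1
b4 |J1
b5 |J2

bond 2 stroke→Sf1  (Sf1 (Sf) sets flow on bond)
bond 1 stroke→J2  (1-jn J2 has f-setter on 2)
bond 5 stroke→J2  (common-f at J2 fixed by 2)
bond 0 stroke→TF1  (TF TF1: opposite of bond 1)
bond 3 stroke→J1  (J1 flow already set via bond 0)
bond 4 stroke→J1  (1-jn J1 has f-setter on 0)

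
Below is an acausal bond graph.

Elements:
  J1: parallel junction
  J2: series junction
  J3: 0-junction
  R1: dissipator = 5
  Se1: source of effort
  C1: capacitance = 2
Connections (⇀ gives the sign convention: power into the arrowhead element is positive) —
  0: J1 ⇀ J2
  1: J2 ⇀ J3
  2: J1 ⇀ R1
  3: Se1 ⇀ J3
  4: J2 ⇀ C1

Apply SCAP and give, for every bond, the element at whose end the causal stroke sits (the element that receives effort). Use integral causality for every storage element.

β0 stroke at J1
β1 stroke at J2
β2 stroke at R1
β3 stroke at J3
β4 stroke at J2

bond 3 stroke→J3  (Se1 fixes effort; stroke away)
bond 1 stroke→J2  (0-jn J3 has e-setter on 3)
bond 4 stroke→J2  (prefer integral on C1)
bond 0 stroke→J1  (J2 needs exactly one f-in)
bond 2 stroke→R1  (0-jn J1 has e-setter on 0)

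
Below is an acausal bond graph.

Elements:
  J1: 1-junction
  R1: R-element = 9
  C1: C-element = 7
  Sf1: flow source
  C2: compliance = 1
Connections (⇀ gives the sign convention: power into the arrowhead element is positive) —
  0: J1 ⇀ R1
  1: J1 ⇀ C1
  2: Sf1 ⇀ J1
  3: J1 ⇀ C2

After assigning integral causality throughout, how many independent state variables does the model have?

bond 2 stroke at Sf1  (Sf1 (Sf) sets flow on bond)
bond 0 stroke at J1  (1-jn J1 has f-setter on 2)
bond 1 stroke at J1  (J1: bond 2 brought flow, rest push out)
bond 3 stroke at J1  (1-jn J1 has f-setter on 2)

2  (C1, C2 all integral)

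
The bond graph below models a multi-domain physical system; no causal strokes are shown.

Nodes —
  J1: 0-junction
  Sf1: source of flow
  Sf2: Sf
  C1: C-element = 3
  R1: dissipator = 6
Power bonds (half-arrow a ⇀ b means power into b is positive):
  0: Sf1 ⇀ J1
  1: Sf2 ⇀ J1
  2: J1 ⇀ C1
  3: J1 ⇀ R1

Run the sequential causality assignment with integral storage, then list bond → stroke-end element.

β0 stroke→Sf1
β1 stroke→Sf2
β2 stroke→J1
β3 stroke→R1

b0 stroke at Sf1  (source Sf1 imposes f)
b1 stroke at Sf2  (Sf2 (Sf) sets flow on bond)
b2 stroke at J1  (prefer integral on C1)
b3 stroke at R1  (common-e at J1 fixed by 2)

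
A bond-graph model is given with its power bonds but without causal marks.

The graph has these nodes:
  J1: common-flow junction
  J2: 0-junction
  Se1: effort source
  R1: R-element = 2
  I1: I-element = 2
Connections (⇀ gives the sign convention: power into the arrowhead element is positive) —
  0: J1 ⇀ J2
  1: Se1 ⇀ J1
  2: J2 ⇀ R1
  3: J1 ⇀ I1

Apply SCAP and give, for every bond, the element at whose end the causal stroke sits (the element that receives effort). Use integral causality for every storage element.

#1 |J1  (Se1 (Se) sets effort on bond)
#3 |I1  (I1: I, integral causality)
#0 |J1  (J1 flow already set via bond 3)
#2 |J2  (J2: last free bond brings effort in)

#0 |J1
#1 |J1
#2 |J2
#3 |I1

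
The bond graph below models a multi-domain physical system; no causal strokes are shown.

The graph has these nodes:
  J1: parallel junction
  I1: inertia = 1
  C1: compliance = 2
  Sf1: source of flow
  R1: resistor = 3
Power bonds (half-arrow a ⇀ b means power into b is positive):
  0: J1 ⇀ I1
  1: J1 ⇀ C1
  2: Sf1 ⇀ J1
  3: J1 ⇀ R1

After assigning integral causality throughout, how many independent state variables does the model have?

b2 →Sf1  (Sf1 (Sf) sets flow on bond)
b0 →I1  (I1 outputs flow p/I1)
b1 →J1  (C1 outputs effort q/C1)
b3 →R1  (common-e at J1 fixed by 1)

2  (C1, I1 all integral)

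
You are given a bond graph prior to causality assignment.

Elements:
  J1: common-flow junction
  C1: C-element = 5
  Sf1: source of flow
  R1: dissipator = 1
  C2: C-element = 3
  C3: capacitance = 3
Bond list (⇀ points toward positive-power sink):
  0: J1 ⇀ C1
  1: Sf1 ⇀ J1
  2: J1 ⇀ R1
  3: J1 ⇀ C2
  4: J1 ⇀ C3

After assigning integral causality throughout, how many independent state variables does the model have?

b1 →Sf1  (Sf1 fixes flow; stroke at Sf1)
b0 →J1  (J1 flow already set via bond 1)
b2 →J1  (J1 flow already set via bond 1)
b3 →J1  (J1 flow already set via bond 1)
b4 →J1  (common-f at J1 fixed by 1)

3  (C1, C2, C3 all integral)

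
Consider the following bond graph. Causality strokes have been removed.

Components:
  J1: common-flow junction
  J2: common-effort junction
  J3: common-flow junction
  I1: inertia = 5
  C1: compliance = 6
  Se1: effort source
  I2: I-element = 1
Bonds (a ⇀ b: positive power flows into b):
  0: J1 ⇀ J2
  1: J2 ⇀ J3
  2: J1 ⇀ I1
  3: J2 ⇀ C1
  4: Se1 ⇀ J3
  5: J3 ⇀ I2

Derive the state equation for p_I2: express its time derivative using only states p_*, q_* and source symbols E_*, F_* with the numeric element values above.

dp_I2/dt = E_Se1 + q_C1/6

bond 4 →J3  (Se1 (Se) sets effort on bond)
bond 2 →I1  (prefer integral on I1)
bond 0 →J1  (J1: bond 2 brought flow, rest push out)
bond 3 →J2  (C1 outputs effort q/C1)
bond 1 →J3  (common-e at J2 fixed by 3)
bond 5 →I2  (J3 needs exactly one f-in)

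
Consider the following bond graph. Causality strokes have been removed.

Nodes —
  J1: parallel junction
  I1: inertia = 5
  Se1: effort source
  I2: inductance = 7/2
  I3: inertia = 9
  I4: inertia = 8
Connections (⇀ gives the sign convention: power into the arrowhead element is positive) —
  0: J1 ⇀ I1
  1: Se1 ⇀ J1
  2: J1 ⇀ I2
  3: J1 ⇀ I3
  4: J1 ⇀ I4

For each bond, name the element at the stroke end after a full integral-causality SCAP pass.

b0 stroke→I1
b1 stroke→J1
b2 stroke→I2
b3 stroke→I3
b4 stroke→I4

#1 stroke→J1  (Se1: effort source, stroke at far end)
#0 stroke→I1  (J1 effort already set via bond 1)
#2 stroke→I2  (0-jn J1 has e-setter on 1)
#3 stroke→I3  (0-jn J1 has e-setter on 1)
#4 stroke→I4  (J1: bond 1 brought effort, rest push out)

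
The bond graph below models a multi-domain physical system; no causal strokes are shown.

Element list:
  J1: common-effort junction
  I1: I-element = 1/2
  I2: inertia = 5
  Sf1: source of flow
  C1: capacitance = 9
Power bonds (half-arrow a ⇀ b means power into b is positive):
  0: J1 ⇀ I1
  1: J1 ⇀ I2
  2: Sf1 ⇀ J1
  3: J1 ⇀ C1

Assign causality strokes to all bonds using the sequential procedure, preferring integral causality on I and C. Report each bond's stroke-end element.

b2 stroke→Sf1  (Sf1 (Sf) sets flow on bond)
b0 stroke→I1  (I1 outputs flow p/I1)
b1 stroke→I2  (I2: I, integral causality)
b3 stroke→J1  (closing 0-jn rule on J1)

#0 stroke→I1
#1 stroke→I2
#2 stroke→Sf1
#3 stroke→J1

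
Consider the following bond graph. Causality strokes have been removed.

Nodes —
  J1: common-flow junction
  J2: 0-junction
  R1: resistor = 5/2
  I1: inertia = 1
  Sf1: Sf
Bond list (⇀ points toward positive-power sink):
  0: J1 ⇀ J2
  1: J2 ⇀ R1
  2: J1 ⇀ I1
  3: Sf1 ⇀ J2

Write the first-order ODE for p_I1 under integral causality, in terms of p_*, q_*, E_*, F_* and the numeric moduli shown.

dp_I1/dt = -5*F_Sf1/2 - 5*p_I1/2

b3 |Sf1  (Sf1 fixes flow; stroke at Sf1)
b2 |I1  (I1: I, integral causality)
b0 |J1  (common-f at J1 fixed by 2)
b1 |J2  (J2: last free bond brings effort in)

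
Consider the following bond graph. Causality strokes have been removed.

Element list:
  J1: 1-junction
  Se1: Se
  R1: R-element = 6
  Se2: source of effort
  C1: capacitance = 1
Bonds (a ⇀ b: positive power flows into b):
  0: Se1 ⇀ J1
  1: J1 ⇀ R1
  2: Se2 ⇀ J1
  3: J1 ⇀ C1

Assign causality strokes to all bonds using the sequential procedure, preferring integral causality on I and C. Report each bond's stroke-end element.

#0 stroke→J1  (source Se1 imposes e)
#2 stroke→J1  (Se2: effort source, stroke at far end)
#3 stroke→J1  (C1 integral (e out))
#1 stroke→R1  (only one flow-in slot at J1)

β0 |J1
β1 |R1
β2 |J1
β3 |J1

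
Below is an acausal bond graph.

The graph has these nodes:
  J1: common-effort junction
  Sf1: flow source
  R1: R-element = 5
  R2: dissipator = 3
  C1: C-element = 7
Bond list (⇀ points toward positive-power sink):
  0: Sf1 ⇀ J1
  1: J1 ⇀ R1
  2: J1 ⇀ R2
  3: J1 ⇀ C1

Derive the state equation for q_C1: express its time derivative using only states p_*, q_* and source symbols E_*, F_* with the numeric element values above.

dq_C1/dt = F_Sf1 - 8*q_C1/105

β0 stroke→Sf1  (Sf1 fixes flow; stroke at Sf1)
β3 stroke→J1  (C1 integral (e out))
β1 stroke→R1  (J1 effort already set via bond 3)
β2 stroke→R2  (J1: bond 3 brought effort, rest push out)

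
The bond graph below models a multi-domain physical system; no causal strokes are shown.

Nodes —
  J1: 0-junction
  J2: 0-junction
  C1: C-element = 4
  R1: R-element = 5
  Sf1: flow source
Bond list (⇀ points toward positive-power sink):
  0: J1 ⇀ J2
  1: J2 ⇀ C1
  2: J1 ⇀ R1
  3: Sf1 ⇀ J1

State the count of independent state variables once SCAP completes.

b3 stroke→Sf1  (Sf1 (Sf) sets flow on bond)
b1 stroke→J2  (C1 integral (e out))
b0 stroke→J1  (J2: bond 1 brought effort, rest push out)
b2 stroke→R1  (J1 effort already set via bond 0)

1  (C1 all integral)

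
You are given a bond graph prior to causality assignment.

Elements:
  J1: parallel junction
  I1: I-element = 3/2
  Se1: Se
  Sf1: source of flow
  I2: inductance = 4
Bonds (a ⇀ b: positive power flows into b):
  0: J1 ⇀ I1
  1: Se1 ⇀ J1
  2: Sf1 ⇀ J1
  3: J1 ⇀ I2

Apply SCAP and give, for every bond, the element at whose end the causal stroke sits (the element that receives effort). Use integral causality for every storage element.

#1 →J1  (source Se1 imposes e)
#2 →Sf1  (Sf1: flow source, stroke at near end)
#0 →I1  (0-jn J1 has e-setter on 1)
#3 →I2  (0-jn J1 has e-setter on 1)

b0 stroke at I1
b1 stroke at J1
b2 stroke at Sf1
b3 stroke at I2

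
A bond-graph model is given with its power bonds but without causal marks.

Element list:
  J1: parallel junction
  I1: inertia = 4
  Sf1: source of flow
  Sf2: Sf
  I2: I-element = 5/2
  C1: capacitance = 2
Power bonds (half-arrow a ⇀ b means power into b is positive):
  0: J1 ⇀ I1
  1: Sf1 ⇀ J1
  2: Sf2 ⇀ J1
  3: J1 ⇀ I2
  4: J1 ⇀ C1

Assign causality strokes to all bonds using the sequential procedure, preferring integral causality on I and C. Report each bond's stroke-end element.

b1 |Sf1  (source Sf1 imposes f)
b2 |Sf2  (Sf2 fixes flow; stroke at Sf2)
b0 |I1  (prefer integral on I1)
b3 |I2  (prefer integral on I2)
b4 |J1  (only one effort-in slot at J1)

bond 0 →I1
bond 1 →Sf1
bond 2 →Sf2
bond 3 →I2
bond 4 →J1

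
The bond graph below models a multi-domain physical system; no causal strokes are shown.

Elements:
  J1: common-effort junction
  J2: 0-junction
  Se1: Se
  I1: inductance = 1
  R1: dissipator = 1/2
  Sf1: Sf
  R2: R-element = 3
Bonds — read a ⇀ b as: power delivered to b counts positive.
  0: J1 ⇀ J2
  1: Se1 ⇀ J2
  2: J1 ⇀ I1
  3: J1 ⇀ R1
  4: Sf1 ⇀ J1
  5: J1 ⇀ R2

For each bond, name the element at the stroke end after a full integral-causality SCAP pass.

bond 0 stroke at J1
bond 1 stroke at J2
bond 2 stroke at I1
bond 3 stroke at R1
bond 4 stroke at Sf1
bond 5 stroke at R2

b1 stroke at J2  (source Se1 imposes e)
b4 stroke at Sf1  (Sf1 (Sf) sets flow on bond)
b0 stroke at J1  (common-e at J2 fixed by 1)
b2 stroke at I1  (0-jn J1 has e-setter on 0)
b3 stroke at R1  (0-jn J1 has e-setter on 0)
b5 stroke at R2  (0-jn J1 has e-setter on 0)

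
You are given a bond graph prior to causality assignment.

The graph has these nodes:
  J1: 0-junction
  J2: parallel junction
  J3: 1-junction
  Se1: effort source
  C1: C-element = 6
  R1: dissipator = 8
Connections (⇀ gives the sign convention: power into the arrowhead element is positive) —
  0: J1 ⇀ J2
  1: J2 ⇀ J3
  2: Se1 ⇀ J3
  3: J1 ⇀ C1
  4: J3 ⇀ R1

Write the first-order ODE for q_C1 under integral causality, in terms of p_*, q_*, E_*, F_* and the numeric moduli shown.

dq_C1/dt = -E_Se1/8 - q_C1/48

bond 2 stroke at J3  (source Se1 imposes e)
bond 3 stroke at J1  (C1: C, integral causality)
bond 0 stroke at J2  (0-jn J1 has e-setter on 3)
bond 1 stroke at J3  (common-e at J2 fixed by 0)
bond 4 stroke at R1  (only one flow-in slot at J3)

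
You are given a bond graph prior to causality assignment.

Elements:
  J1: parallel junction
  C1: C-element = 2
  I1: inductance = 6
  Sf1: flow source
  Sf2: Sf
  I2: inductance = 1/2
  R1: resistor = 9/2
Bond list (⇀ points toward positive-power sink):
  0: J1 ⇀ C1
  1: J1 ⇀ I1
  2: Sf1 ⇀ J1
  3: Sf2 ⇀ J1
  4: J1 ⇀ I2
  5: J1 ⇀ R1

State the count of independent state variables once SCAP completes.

3  (C1, I1, I2 all integral)

β2 →Sf1  (source Sf1 imposes f)
β3 →Sf2  (source Sf2 imposes f)
β0 →J1  (C1 outputs effort q/C1)
β1 →I1  (J1 effort already set via bond 0)
β4 →I2  (0-jn J1 has e-setter on 0)
β5 →R1  (common-e at J1 fixed by 0)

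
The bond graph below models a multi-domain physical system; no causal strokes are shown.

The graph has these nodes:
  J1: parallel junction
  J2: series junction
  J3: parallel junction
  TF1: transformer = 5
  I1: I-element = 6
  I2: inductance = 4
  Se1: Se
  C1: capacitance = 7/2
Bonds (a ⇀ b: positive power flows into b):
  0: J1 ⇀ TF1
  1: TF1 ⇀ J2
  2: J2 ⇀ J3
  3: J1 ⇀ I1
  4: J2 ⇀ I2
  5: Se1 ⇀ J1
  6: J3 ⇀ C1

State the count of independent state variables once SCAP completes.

#5 stroke at J1  (Se1 fixes effort; stroke away)
#0 stroke at TF1  (common-e at J1 fixed by 5)
#3 stroke at I1  (J1 effort already set via bond 5)
#1 stroke at J2  (TF TF1: opposite of bond 0)
#4 stroke at I2  (I2: I, integral causality)
#2 stroke at J2  (common-f at J2 fixed by 4)
#6 stroke at J3  (closing 0-jn rule on J3)

3  (C1, I1, I2 all integral)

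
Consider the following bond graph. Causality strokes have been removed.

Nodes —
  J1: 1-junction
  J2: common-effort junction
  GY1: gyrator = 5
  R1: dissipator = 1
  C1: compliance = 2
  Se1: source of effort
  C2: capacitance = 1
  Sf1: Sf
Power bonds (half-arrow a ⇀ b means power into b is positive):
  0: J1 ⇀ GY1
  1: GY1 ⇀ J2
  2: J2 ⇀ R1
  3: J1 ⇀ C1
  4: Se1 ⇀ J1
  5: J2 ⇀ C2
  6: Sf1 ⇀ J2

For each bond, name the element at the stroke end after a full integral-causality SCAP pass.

b4 stroke at J1  (Se1: effort source, stroke at far end)
b6 stroke at Sf1  (source Sf1 imposes f)
b3 stroke at J1  (C1: C, integral causality)
b0 stroke at GY1  (J1: last free bond brings flow in)
b1 stroke at GY1  (GY1: gyrator matches bond 0)
b5 stroke at J2  (C2 outputs effort q/C2)
b2 stroke at R1  (common-e at J2 fixed by 5)

#0 →GY1
#1 →GY1
#2 →R1
#3 →J1
#4 →J1
#5 →J2
#6 →Sf1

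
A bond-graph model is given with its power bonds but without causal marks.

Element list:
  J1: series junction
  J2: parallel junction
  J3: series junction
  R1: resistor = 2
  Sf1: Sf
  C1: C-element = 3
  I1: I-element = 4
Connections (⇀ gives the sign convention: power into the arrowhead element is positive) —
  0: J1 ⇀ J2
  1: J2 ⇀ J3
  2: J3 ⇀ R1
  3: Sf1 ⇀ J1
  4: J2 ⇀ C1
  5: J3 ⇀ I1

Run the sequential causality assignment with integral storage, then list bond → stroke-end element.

bond 0 stroke→J1
bond 1 stroke→J3
bond 2 stroke→J3
bond 3 stroke→Sf1
bond 4 stroke→J2
bond 5 stroke→I1

b3 →Sf1  (Sf1 (Sf) sets flow on bond)
b0 →J1  (J1 flow already set via bond 3)
b4 →J2  (prefer integral on C1)
b1 →J3  (J2 effort already set via bond 4)
b5 →I1  (prefer integral on I1)
b2 →J3  (J3 flow already set via bond 5)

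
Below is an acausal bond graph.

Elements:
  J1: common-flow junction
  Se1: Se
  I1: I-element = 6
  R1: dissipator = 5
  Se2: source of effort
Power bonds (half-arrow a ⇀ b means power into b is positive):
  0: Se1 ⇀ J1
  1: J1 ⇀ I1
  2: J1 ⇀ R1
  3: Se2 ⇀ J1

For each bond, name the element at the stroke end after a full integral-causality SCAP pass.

bond 0 |J1
bond 1 |I1
bond 2 |J1
bond 3 |J1

β0 stroke at J1  (source Se1 imposes e)
β3 stroke at J1  (Se2: effort source, stroke at far end)
β1 stroke at I1  (I1 integral (f out))
β2 stroke at J1  (1-jn J1 has f-setter on 1)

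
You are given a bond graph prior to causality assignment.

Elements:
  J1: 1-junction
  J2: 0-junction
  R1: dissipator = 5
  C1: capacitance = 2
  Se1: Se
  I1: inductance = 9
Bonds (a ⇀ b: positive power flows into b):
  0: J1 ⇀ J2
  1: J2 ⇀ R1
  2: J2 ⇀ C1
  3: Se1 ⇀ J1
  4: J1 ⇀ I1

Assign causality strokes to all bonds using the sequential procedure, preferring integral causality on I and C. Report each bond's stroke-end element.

#0 →J1
#1 →R1
#2 →J2
#3 →J1
#4 →I1

β3 stroke at J1  (source Se1 imposes e)
β2 stroke at J2  (C1 integral (e out))
β0 stroke at J1  (J2 effort already set via bond 2)
β1 stroke at R1  (J2: bond 2 brought effort, rest push out)
β4 stroke at I1  (J1: last free bond brings flow in)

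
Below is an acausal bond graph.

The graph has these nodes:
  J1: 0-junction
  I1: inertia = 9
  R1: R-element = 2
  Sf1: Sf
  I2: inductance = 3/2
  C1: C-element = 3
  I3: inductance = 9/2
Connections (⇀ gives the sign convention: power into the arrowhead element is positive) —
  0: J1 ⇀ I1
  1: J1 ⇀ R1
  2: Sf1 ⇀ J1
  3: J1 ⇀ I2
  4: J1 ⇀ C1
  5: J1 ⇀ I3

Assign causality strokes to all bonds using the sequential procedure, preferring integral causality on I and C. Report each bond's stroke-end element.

#0 →I1
#1 →R1
#2 →Sf1
#3 →I2
#4 →J1
#5 →I3

β2 stroke→Sf1  (Sf1 (Sf) sets flow on bond)
β0 stroke→I1  (prefer integral on I1)
β3 stroke→I2  (I2 outputs flow p/I2)
β4 stroke→J1  (C1 outputs effort q/C1)
β1 stroke→R1  (common-e at J1 fixed by 4)
β5 stroke→I3  (common-e at J1 fixed by 4)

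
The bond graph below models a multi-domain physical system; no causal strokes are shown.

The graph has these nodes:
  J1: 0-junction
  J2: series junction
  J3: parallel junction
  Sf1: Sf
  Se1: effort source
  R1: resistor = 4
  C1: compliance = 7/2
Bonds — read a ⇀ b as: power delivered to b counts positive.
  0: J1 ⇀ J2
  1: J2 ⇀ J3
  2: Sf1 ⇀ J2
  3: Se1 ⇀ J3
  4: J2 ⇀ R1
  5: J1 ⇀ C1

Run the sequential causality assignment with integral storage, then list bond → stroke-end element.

β2 stroke at Sf1  (Sf1 (Sf) sets flow on bond)
β3 stroke at J3  (source Se1 imposes e)
β0 stroke at J2  (1-jn J2 has f-setter on 2)
β1 stroke at J2  (J2 flow already set via bond 2)
β4 stroke at J2  (common-f at J2 fixed by 2)
β5 stroke at J1  (closing 0-jn rule on J1)

β0 stroke at J2
β1 stroke at J2
β2 stroke at Sf1
β3 stroke at J3
β4 stroke at J2
β5 stroke at J1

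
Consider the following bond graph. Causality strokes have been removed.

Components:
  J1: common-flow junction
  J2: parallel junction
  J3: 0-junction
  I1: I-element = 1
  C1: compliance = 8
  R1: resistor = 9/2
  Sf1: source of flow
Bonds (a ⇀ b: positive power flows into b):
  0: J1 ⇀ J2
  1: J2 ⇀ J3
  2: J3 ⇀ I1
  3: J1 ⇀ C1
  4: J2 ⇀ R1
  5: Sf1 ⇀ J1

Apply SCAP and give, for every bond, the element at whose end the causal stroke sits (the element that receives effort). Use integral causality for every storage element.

#5 stroke→Sf1  (source Sf1 imposes f)
#0 stroke→J1  (common-f at J1 fixed by 5)
#3 stroke→J1  (J1 flow already set via bond 5)
#2 stroke→I1  (I1 outputs flow p/I1)
#1 stroke→J3  (closing 0-jn rule on J3)
#4 stroke→J2  (closing 0-jn rule on J2)

β0 stroke at J1
β1 stroke at J3
β2 stroke at I1
β3 stroke at J1
β4 stroke at J2
β5 stroke at Sf1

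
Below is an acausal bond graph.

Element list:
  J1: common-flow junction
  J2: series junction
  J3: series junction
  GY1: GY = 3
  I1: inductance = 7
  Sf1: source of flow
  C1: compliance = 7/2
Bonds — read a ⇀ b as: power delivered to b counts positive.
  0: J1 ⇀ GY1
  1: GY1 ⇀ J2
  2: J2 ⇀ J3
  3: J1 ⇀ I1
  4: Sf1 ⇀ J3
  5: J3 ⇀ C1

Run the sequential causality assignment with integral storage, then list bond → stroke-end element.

bond 0 stroke→J1
bond 1 stroke→J2
bond 2 stroke→J3
bond 3 stroke→I1
bond 4 stroke→Sf1
bond 5 stroke→J3

β4 stroke→Sf1  (Sf1 (Sf) sets flow on bond)
β2 stroke→J3  (J3: bond 4 brought flow, rest push out)
β5 stroke→J3  (common-f at J3 fixed by 4)
β1 stroke→J2  (common-f at J2 fixed by 2)
β0 stroke→J1  (GY1: gyrator matches bond 1)
β3 stroke→I1  (J1 needs exactly one f-in)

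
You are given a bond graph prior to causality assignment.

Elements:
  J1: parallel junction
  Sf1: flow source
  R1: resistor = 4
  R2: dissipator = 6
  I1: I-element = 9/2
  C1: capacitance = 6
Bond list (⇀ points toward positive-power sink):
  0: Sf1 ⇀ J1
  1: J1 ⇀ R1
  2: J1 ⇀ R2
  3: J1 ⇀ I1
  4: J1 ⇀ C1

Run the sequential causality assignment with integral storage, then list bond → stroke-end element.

β0 →Sf1  (Sf1: flow source, stroke at near end)
β3 →I1  (I1 integral (f out))
β4 →J1  (C1 outputs effort q/C1)
β1 →R1  (0-jn J1 has e-setter on 4)
β2 →R2  (0-jn J1 has e-setter on 4)

#0 stroke→Sf1
#1 stroke→R1
#2 stroke→R2
#3 stroke→I1
#4 stroke→J1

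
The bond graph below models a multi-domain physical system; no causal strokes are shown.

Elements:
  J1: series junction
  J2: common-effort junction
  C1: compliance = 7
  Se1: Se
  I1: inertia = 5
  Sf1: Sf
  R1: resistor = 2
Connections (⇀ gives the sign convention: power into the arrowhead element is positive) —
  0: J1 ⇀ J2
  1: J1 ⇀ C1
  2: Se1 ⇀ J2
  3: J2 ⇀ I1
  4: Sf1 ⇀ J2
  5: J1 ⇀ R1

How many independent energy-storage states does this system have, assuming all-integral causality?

2  (C1, I1 all integral)

b2 →J2  (source Se1 imposes e)
b4 →Sf1  (Sf1: flow source, stroke at near end)
b0 →J1  (0-jn J2 has e-setter on 2)
b3 →I1  (J2 effort already set via bond 2)
b1 →J1  (C1: C, integral causality)
b5 →R1  (J1 needs exactly one f-in)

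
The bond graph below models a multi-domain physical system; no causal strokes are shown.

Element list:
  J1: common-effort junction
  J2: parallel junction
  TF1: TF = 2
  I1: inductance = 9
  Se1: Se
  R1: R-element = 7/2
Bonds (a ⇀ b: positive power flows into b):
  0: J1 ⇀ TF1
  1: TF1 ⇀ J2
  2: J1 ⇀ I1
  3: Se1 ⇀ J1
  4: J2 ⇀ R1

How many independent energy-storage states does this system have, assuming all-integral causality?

#3 |J1  (source Se1 imposes e)
#0 |TF1  (common-e at J1 fixed by 3)
#2 |I1  (common-e at J1 fixed by 3)
#1 |J2  (through TF1, causality passes straight; one stroke at TF1)
#4 |R1  (common-e at J2 fixed by 1)

1  (I1 all integral)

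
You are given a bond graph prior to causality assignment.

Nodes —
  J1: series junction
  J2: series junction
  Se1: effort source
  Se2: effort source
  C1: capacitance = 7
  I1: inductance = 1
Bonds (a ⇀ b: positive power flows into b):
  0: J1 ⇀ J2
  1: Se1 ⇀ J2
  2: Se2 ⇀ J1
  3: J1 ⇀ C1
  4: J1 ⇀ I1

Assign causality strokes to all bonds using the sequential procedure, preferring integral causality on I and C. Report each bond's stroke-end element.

β0 stroke at J1
β1 stroke at J2
β2 stroke at J1
β3 stroke at J1
β4 stroke at I1

b1 →J2  (Se1: effort source, stroke at far end)
b2 →J1  (Se2 fixes effort; stroke away)
b0 →J1  (only one flow-in slot at J2)
b3 →J1  (prefer integral on C1)
b4 →I1  (only one flow-in slot at J1)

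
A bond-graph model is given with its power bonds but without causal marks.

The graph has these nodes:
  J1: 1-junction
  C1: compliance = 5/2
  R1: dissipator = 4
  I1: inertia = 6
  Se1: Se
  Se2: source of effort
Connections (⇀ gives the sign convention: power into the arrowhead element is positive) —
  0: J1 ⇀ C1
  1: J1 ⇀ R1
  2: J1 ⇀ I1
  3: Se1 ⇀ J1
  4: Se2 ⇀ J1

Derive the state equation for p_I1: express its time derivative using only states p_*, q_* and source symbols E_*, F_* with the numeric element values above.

bond 3 stroke→J1  (source Se1 imposes e)
bond 4 stroke→J1  (Se2 (Se) sets effort on bond)
bond 0 stroke→J1  (C1 integral (e out))
bond 2 stroke→I1  (I1 integral (f out))
bond 1 stroke→J1  (common-f at J1 fixed by 2)

dp_I1/dt = E_Se1 + E_Se2 - 2*p_I1/3 - 2*q_C1/5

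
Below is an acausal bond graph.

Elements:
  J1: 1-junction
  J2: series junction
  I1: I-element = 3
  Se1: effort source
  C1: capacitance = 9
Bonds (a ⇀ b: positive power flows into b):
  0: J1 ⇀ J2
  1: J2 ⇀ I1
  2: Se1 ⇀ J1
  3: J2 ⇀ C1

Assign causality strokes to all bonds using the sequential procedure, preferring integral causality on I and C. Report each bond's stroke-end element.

β2 stroke at J1  (source Se1 imposes e)
β0 stroke at J2  (only one flow-in slot at J1)
β1 stroke at I1  (I1: I, integral causality)
β3 stroke at J2  (J2: bond 1 brought flow, rest push out)

b0 stroke→J2
b1 stroke→I1
b2 stroke→J1
b3 stroke→J2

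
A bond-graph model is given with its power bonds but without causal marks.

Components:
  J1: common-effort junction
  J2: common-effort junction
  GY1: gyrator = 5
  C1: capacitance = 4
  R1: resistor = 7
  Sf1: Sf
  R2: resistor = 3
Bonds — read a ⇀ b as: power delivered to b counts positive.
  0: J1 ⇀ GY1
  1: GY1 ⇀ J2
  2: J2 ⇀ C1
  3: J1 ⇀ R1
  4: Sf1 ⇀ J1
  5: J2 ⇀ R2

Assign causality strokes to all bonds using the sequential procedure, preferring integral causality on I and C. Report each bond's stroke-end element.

β4 |Sf1  (Sf1 (Sf) sets flow on bond)
β2 |J2  (prefer integral on C1)
β1 |GY1  (J2: bond 2 brought effort, rest push out)
β5 |R2  (J2: bond 2 brought effort, rest push out)
β0 |GY1  (GY1: gyrator matches bond 1)
β3 |J1  (J1 needs exactly one e-in)

β0 |GY1
β1 |GY1
β2 |J2
β3 |J1
β4 |Sf1
β5 |R2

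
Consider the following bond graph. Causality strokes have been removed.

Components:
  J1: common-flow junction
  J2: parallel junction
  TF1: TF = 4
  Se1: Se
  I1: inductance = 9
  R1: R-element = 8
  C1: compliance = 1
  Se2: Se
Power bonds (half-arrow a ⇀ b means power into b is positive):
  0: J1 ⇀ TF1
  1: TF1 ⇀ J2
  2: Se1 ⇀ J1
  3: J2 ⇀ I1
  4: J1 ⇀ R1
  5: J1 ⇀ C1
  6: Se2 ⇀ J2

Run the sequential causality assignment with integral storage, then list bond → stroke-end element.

bond 2 stroke at J1  (Se1: effort source, stroke at far end)
bond 6 stroke at J2  (source Se2 imposes e)
bond 1 stroke at TF1  (common-e at J2 fixed by 6)
bond 3 stroke at I1  (J2 effort already set via bond 6)
bond 0 stroke at J1  (through TF1, causality passes straight; one stroke at TF1)
bond 5 stroke at J1  (C1: C, integral causality)
bond 4 stroke at R1  (J1: last free bond brings flow in)

#0 →J1
#1 →TF1
#2 →J1
#3 →I1
#4 →R1
#5 →J1
#6 →J2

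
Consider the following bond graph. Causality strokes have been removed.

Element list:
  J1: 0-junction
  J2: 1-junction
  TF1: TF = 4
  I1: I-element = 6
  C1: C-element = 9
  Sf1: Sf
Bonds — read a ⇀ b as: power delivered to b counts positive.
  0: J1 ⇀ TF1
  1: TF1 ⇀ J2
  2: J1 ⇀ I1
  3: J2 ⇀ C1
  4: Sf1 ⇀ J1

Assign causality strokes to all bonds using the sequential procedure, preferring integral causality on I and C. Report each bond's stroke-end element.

bond 4 |Sf1  (Sf1 fixes flow; stroke at Sf1)
bond 2 |I1  (I1 integral (f out))
bond 0 |J1  (J1 needs exactly one e-in)
bond 1 |TF1  (through TF1, causality passes straight; one stroke at TF1)
bond 3 |J2  (common-f at J2 fixed by 1)

bond 0 stroke at J1
bond 1 stroke at TF1
bond 2 stroke at I1
bond 3 stroke at J2
bond 4 stroke at Sf1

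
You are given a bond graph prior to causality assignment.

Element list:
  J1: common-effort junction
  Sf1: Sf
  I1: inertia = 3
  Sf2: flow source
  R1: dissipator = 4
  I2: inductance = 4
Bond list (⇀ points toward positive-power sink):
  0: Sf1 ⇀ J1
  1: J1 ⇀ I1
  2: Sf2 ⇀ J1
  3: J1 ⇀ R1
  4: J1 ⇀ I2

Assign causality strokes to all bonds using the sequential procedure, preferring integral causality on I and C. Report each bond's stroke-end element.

#0 stroke→Sf1
#1 stroke→I1
#2 stroke→Sf2
#3 stroke→J1
#4 stroke→I2

b0 stroke→Sf1  (Sf1: flow source, stroke at near end)
b2 stroke→Sf2  (Sf2: flow source, stroke at near end)
b1 stroke→I1  (I1: I, integral causality)
b4 stroke→I2  (prefer integral on I2)
b3 stroke→J1  (J1 needs exactly one e-in)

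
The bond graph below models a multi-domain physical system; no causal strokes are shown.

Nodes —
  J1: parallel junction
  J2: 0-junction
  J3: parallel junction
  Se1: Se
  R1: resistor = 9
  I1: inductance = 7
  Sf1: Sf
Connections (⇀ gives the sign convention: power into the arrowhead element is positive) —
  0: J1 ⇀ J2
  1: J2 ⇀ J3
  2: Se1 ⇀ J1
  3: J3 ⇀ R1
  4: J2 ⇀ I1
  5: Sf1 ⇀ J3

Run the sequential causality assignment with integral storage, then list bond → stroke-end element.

β2 stroke→J1  (Se1 fixes effort; stroke away)
β5 stroke→Sf1  (Sf1: flow source, stroke at near end)
β0 stroke→J2  (J1: bond 2 brought effort, rest push out)
β1 stroke→J3  (common-e at J2 fixed by 0)
β4 stroke→I1  (0-jn J2 has e-setter on 0)
β3 stroke→R1  (0-jn J3 has e-setter on 1)

b0 →J2
b1 →J3
b2 →J1
b3 →R1
b4 →I1
b5 →Sf1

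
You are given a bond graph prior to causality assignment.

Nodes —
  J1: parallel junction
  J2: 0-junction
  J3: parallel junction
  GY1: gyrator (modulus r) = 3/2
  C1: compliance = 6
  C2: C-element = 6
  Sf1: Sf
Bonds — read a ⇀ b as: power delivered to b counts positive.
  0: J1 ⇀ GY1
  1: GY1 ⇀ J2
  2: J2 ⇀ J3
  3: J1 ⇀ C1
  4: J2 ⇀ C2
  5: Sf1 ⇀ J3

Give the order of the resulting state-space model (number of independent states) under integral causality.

2  (C1, C2 all integral)

#5 →Sf1  (Sf1 fixes flow; stroke at Sf1)
#2 →J3  (closing 0-jn rule on J3)
#3 →J1  (prefer integral on C1)
#0 →GY1  (common-e at J1 fixed by 3)
#1 →GY1  (GY1 both-in/both-out from 0)
#4 →J2  (closing 0-jn rule on J2)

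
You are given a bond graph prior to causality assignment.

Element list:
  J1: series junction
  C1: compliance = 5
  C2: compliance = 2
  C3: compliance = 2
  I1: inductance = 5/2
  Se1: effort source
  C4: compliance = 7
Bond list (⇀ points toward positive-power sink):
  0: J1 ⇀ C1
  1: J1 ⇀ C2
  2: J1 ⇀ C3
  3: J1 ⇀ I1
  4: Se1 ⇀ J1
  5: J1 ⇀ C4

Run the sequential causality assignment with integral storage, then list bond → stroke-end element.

bond 0 stroke→J1
bond 1 stroke→J1
bond 2 stroke→J1
bond 3 stroke→I1
bond 4 stroke→J1
bond 5 stroke→J1

β4 →J1  (Se1 fixes effort; stroke away)
β0 →J1  (prefer integral on C1)
β1 →J1  (C2 integral (e out))
β2 →J1  (C3: C, integral causality)
β3 →I1  (I1 outputs flow p/I1)
β5 →J1  (1-jn J1 has f-setter on 3)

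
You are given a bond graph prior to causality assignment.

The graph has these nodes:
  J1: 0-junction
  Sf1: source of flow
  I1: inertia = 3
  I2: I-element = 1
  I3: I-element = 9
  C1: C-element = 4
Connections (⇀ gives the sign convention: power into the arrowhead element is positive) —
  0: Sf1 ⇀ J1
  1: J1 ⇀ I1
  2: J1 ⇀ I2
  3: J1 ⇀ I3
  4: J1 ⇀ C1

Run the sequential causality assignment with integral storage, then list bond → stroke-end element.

bond 0 →Sf1
bond 1 →I1
bond 2 →I2
bond 3 →I3
bond 4 →J1

bond 0 stroke→Sf1  (Sf1 (Sf) sets flow on bond)
bond 1 stroke→I1  (I1 integral (f out))
bond 2 stroke→I2  (I2 outputs flow p/I2)
bond 3 stroke→I3  (prefer integral on I3)
bond 4 stroke→J1  (only one effort-in slot at J1)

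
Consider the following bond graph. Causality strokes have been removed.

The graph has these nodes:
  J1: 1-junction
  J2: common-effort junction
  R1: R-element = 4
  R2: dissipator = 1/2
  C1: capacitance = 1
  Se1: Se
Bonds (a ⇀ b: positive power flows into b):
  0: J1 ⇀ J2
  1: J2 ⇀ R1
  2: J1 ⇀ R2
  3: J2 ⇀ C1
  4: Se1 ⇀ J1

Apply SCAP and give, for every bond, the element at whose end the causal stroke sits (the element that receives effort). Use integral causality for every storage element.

β4 stroke→J1  (Se1: effort source, stroke at far end)
β3 stroke→J2  (prefer integral on C1)
β0 stroke→J1  (common-e at J2 fixed by 3)
β1 stroke→R1  (common-e at J2 fixed by 3)
β2 stroke→R2  (J1: last free bond brings flow in)

β0 stroke at J1
β1 stroke at R1
β2 stroke at R2
β3 stroke at J2
β4 stroke at J1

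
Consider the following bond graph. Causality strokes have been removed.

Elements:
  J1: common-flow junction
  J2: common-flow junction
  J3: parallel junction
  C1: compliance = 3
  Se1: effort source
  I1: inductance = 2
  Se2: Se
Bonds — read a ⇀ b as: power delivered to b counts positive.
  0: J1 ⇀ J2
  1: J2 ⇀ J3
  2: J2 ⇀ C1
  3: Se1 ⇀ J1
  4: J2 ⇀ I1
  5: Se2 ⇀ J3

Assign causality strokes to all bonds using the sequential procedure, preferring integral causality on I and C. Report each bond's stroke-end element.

bond 3 stroke→J1  (source Se1 imposes e)
bond 5 stroke→J3  (Se2: effort source, stroke at far end)
bond 0 stroke→J2  (closing 1-jn rule on J1)
bond 1 stroke→J2  (0-jn J3 has e-setter on 5)
bond 2 stroke→J2  (C1 integral (e out))
bond 4 stroke→I1  (J2: last free bond brings flow in)

b0 |J2
b1 |J2
b2 |J2
b3 |J1
b4 |I1
b5 |J3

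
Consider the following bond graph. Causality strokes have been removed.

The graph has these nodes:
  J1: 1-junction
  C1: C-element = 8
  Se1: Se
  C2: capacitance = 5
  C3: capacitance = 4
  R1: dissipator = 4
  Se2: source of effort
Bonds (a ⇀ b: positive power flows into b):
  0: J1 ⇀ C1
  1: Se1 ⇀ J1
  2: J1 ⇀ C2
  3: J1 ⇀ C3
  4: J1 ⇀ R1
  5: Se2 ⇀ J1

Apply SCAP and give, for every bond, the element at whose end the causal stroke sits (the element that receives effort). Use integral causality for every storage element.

bond 1 →J1  (Se1: effort source, stroke at far end)
bond 5 →J1  (Se2: effort source, stroke at far end)
bond 0 →J1  (C1 outputs effort q/C1)
bond 2 →J1  (C2: C, integral causality)
bond 3 →J1  (C3 outputs effort q/C3)
bond 4 →R1  (only one flow-in slot at J1)

b0 stroke→J1
b1 stroke→J1
b2 stroke→J1
b3 stroke→J1
b4 stroke→R1
b5 stroke→J1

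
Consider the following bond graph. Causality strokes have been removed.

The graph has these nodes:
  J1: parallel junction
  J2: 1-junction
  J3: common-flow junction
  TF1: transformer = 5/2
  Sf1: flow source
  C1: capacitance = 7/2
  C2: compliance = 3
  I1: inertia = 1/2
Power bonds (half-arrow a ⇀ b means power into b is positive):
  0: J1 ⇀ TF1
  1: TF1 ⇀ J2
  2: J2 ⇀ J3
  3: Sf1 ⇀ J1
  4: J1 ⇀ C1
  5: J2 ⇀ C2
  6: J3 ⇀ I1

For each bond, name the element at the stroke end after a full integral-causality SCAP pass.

β3 stroke at Sf1  (source Sf1 imposes f)
β4 stroke at J1  (C1 integral (e out))
β0 stroke at TF1  (common-e at J1 fixed by 4)
β1 stroke at J2  (TF TF1: opposite of bond 0)
β5 stroke at J2  (C2 outputs effort q/C2)
β2 stroke at J3  (only one flow-in slot at J2)
β6 stroke at I1  (J3 needs exactly one f-in)

b0 |TF1
b1 |J2
b2 |J3
b3 |Sf1
b4 |J1
b5 |J2
b6 |I1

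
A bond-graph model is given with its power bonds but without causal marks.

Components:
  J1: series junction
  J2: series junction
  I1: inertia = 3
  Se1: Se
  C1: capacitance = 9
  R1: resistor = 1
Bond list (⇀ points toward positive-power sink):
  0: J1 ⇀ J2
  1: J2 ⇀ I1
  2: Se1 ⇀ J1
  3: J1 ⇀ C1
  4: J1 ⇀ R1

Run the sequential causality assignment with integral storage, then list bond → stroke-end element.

#2 stroke at J1  (source Se1 imposes e)
#1 stroke at I1  (prefer integral on I1)
#0 stroke at J2  (J2: bond 1 brought flow, rest push out)
#3 stroke at J1  (J1: bond 0 brought flow, rest push out)
#4 stroke at J1  (common-f at J1 fixed by 0)

bond 0 |J2
bond 1 |I1
bond 2 |J1
bond 3 |J1
bond 4 |J1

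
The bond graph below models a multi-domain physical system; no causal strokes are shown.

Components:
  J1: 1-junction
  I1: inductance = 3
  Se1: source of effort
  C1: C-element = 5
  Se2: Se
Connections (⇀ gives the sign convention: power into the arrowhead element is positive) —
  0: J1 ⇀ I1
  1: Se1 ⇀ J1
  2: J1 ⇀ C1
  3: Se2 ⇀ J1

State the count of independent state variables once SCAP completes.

β1 →J1  (Se1 (Se) sets effort on bond)
β3 →J1  (Se2 (Se) sets effort on bond)
β0 →I1  (prefer integral on I1)
β2 →J1  (1-jn J1 has f-setter on 0)

2  (C1, I1 all integral)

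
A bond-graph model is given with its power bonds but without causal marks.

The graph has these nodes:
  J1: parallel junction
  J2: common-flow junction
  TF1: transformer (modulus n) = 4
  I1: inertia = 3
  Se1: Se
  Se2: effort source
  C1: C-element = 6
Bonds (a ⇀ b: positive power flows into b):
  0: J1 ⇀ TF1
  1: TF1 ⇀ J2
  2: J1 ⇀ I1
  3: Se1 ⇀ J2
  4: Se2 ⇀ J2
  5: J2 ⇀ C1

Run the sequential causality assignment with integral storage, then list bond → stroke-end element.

β0 →J1
β1 →TF1
β2 →I1
β3 →J2
β4 →J2
β5 →J2

β3 stroke at J2  (source Se1 imposes e)
β4 stroke at J2  (Se2 (Se) sets effort on bond)
β2 stroke at I1  (prefer integral on I1)
β0 stroke at J1  (J1 needs exactly one e-in)
β1 stroke at TF1  (through TF1, causality passes straight; one stroke at TF1)
β5 stroke at J2  (1-jn J2 has f-setter on 1)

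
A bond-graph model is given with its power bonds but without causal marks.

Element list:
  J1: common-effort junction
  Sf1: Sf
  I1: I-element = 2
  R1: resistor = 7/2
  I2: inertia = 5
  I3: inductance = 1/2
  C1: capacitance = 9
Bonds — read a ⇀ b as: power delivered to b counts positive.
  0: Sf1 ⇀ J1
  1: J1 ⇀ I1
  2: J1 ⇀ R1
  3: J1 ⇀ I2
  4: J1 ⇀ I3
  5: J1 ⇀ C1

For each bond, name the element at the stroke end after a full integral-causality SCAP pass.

b0 |Sf1  (Sf1 fixes flow; stroke at Sf1)
b1 |I1  (I1: I, integral causality)
b3 |I2  (I2: I, integral causality)
b4 |I3  (I3: I, integral causality)
b5 |J1  (C1: C, integral causality)
b2 |R1  (J1 effort already set via bond 5)

bond 0 stroke at Sf1
bond 1 stroke at I1
bond 2 stroke at R1
bond 3 stroke at I2
bond 4 stroke at I3
bond 5 stroke at J1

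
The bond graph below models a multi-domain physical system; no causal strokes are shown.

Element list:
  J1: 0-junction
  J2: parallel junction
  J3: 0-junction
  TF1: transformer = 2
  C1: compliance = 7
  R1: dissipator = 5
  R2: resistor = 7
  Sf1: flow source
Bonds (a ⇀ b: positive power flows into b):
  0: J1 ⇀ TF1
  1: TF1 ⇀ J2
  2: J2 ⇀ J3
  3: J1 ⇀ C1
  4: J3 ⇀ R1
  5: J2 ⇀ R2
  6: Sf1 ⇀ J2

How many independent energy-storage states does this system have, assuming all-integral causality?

b6 →Sf1  (Sf1: flow source, stroke at near end)
b3 →J1  (prefer integral on C1)
b0 →TF1  (0-jn J1 has e-setter on 3)
b1 →J2  (through TF1, causality passes straight; one stroke at TF1)
b2 →J3  (0-jn J2 has e-setter on 1)
b5 →R2  (J2: bond 1 brought effort, rest push out)
b4 →R1  (0-jn J3 has e-setter on 2)

1  (C1 all integral)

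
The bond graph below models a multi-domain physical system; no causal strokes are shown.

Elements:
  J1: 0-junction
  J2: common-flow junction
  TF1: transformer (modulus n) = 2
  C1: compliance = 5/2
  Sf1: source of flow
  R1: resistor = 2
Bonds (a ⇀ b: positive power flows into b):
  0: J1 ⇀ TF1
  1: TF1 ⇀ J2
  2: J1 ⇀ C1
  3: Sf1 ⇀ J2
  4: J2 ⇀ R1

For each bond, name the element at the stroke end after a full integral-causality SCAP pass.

b0 stroke at TF1
b1 stroke at J2
b2 stroke at J1
b3 stroke at Sf1
b4 stroke at J2

b3 stroke at Sf1  (Sf1: flow source, stroke at near end)
b1 stroke at J2  (common-f at J2 fixed by 3)
b4 stroke at J2  (J2 flow already set via bond 3)
b0 stroke at TF1  (TF1 one-in-one-out from 1)
b2 stroke at J1  (J1 needs exactly one e-in)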